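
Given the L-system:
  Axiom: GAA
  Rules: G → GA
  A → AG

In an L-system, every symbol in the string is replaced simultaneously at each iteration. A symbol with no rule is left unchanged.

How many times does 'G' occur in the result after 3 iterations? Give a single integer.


Step 0: GAA  (1 'G')
Step 1: GAAGAG  (3 'G')
Step 2: GAAGAGGAAGGA  (6 'G')
Step 3: GAAGAGGAAGGAGAAGAGGAGAAG  (12 'G')

Answer: 12


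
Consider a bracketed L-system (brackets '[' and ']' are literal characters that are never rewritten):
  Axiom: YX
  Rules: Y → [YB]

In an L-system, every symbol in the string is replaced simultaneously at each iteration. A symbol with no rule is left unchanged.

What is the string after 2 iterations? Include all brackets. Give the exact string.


Step 0: YX
Step 1: [YB]X
Step 2: [[YB]B]X

Answer: [[YB]B]X


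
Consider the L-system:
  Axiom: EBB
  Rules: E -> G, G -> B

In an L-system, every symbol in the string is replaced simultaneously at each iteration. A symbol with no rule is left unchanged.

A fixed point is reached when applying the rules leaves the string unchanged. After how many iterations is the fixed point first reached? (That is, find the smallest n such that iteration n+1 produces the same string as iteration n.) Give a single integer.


Answer: 2

Derivation:
Step 0: EBB
Step 1: GBB
Step 2: BBB
Step 3: BBB  (unchanged — fixed point at step 2)


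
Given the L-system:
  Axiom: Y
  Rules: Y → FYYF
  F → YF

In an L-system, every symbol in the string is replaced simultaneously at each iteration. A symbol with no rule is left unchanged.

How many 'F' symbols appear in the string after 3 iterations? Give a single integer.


Answer: 18

Derivation:
Step 0: Y  (0 'F')
Step 1: FYYF  (2 'F')
Step 2: YFFYYFFYYFYF  (6 'F')
Step 3: FYYFYFYFFYYFFYYFYFYFFYYFFYYFYFFYYFYF  (18 'F')


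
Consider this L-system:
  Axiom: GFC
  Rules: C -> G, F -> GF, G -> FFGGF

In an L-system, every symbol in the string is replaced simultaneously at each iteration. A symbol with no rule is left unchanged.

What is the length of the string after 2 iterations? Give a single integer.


Answer: 28

Derivation:
Step 0: length = 3
Step 1: length = 8
Step 2: length = 28


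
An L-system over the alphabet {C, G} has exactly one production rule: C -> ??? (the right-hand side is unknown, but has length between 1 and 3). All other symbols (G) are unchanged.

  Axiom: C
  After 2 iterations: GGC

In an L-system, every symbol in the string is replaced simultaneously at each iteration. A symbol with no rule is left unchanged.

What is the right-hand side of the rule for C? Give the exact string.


Trying C -> GC:
  Step 0: C
  Step 1: GC
  Step 2: GGC
Matches the given result.

Answer: GC


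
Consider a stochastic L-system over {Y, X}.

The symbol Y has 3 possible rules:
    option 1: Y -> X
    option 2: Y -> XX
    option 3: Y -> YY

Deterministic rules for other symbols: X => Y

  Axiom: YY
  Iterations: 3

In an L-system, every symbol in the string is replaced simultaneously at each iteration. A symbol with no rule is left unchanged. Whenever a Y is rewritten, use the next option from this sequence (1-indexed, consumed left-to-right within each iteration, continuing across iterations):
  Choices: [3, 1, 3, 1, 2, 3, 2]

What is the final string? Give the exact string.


Step 0: YY
Step 1: YYX  (used choices [3, 1])
Step 2: YYXY  (used choices [3, 1])
Step 3: XXYYYXX  (used choices [2, 3, 2])

Answer: XXYYYXX


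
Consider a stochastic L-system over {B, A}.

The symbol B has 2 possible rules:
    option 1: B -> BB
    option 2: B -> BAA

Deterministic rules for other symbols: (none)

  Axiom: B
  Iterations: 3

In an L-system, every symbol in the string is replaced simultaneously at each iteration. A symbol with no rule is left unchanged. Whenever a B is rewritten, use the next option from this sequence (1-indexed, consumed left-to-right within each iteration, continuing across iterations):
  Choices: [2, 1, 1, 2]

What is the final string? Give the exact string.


Step 0: B
Step 1: BAA  (used choices [2])
Step 2: BBAA  (used choices [1])
Step 3: BBBAAAA  (used choices [1, 2])

Answer: BBBAAAA


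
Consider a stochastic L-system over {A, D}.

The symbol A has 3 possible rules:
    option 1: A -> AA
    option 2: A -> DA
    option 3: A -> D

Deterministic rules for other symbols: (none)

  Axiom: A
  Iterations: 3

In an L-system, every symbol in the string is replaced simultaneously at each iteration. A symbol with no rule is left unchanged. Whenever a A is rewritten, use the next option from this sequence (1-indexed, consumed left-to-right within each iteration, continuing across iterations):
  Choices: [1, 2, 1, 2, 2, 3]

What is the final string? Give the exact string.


Answer: DDADAD

Derivation:
Step 0: A
Step 1: AA  (used choices [1])
Step 2: DAAA  (used choices [2, 1])
Step 3: DDADAD  (used choices [2, 2, 3])


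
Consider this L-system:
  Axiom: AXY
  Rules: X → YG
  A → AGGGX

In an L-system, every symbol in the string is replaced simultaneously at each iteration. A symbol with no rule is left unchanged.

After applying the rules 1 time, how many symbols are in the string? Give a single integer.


Step 0: length = 3
Step 1: length = 8

Answer: 8


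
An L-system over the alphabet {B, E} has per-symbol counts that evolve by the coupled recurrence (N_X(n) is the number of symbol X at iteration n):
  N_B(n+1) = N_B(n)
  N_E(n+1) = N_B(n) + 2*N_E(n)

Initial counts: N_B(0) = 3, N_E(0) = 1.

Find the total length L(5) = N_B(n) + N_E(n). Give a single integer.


Step 0: N_B=3, N_E=1, L=4
Step 1: N_B=3, N_E=5, L=8
Step 2: N_B=3, N_E=13, L=16
Step 3: N_B=3, N_E=29, L=32
Step 4: N_B=3, N_E=61, L=64
Step 5: N_B=3, N_E=125, L=128

Answer: 128


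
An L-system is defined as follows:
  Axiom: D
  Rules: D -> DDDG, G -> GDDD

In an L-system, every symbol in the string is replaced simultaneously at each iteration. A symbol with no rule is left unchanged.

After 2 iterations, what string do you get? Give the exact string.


Answer: DDDGDDDGDDDGGDDD

Derivation:
Step 0: D
Step 1: DDDG
Step 2: DDDGDDDGDDDGGDDD


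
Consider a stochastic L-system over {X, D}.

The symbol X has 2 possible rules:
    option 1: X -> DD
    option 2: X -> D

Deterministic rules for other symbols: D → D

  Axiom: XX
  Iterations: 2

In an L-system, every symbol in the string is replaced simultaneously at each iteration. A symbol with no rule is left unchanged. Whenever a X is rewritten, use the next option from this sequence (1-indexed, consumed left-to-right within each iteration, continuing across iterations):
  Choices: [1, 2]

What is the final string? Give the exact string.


Answer: DDD

Derivation:
Step 0: XX
Step 1: DDD  (used choices [1, 2])
Step 2: DDD  (used choices [])


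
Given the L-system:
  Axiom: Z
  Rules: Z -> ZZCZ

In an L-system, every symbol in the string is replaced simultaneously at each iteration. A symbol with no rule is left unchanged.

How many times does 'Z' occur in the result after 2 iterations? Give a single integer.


Answer: 9

Derivation:
Step 0: Z  (1 'Z')
Step 1: ZZCZ  (3 'Z')
Step 2: ZZCZZZCZCZZCZ  (9 'Z')


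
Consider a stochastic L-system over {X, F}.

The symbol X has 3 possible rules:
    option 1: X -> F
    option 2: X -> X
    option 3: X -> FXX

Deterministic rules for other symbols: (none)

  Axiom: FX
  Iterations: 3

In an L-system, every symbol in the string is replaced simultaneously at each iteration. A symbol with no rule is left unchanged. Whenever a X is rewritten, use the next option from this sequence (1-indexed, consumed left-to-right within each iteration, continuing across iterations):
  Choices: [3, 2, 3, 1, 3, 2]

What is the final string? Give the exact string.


Answer: FFFFFXXX

Derivation:
Step 0: FX
Step 1: FFXX  (used choices [3])
Step 2: FFXFXX  (used choices [2, 3])
Step 3: FFFFFXXX  (used choices [1, 3, 2])


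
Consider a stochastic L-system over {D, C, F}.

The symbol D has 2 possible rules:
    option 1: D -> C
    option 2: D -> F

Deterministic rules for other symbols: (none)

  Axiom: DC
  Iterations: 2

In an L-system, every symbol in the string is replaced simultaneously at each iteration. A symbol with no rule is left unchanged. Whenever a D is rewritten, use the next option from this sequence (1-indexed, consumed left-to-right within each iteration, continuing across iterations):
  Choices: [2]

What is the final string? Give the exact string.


Answer: FC

Derivation:
Step 0: DC
Step 1: FC  (used choices [2])
Step 2: FC  (used choices [])


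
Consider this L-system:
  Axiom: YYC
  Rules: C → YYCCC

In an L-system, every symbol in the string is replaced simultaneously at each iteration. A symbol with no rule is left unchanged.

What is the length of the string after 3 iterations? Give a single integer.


Step 0: length = 3
Step 1: length = 7
Step 2: length = 19
Step 3: length = 55

Answer: 55


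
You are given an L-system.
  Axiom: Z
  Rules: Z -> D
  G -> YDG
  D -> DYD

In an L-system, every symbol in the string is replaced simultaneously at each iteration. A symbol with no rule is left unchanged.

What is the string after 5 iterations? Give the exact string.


Step 0: Z
Step 1: D
Step 2: DYD
Step 3: DYDYDYD
Step 4: DYDYDYDYDYDYDYD
Step 5: DYDYDYDYDYDYDYDYDYDYDYDYDYDYDYD

Answer: DYDYDYDYDYDYDYDYDYDYDYDYDYDYDYD


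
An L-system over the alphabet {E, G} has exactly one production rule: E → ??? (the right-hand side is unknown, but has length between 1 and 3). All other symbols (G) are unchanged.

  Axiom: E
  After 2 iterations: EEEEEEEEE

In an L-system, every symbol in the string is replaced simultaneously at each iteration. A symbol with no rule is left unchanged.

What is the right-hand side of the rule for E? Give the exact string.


Answer: EEE

Derivation:
Trying E → EEE:
  Step 0: E
  Step 1: EEE
  Step 2: EEEEEEEEE
Matches the given result.


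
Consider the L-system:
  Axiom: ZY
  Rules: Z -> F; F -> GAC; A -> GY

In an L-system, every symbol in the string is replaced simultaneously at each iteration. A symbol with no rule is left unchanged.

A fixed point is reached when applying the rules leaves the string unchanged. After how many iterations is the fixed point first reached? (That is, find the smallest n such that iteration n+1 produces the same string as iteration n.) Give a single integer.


Answer: 3

Derivation:
Step 0: ZY
Step 1: FY
Step 2: GACY
Step 3: GGYCY
Step 4: GGYCY  (unchanged — fixed point at step 3)


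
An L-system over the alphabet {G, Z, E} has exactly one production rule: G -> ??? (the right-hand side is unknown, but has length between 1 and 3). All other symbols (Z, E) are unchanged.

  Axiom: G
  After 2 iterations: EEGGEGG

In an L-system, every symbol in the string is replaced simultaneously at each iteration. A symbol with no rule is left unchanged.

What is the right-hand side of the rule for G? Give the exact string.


Trying G -> EGG:
  Step 0: G
  Step 1: EGG
  Step 2: EEGGEGG
Matches the given result.

Answer: EGG


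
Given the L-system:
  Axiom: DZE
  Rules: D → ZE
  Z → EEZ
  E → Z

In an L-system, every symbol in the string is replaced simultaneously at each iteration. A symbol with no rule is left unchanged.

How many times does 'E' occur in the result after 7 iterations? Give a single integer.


Step 0: DZE  (1 'E')
Step 1: ZEEEZZ  (3 'E')
Step 2: EEZZZZEEZEEZ  (6 'E')
Step 3: ZZEEZEEZEEZEEZZZEEZZZEEZ  (12 'E')
Step 4: EEZEEZZZEEZZZEEZZZEEZZZEEZEEZEEZZZEEZEEZEEZZZEEZ  (24 'E')
Step 5: ZZEEZZZEEZEEZEEZZZEEZEEZEEZZZEEZEEZEEZZZEEZEEZEEZZZEEZZZEEZZZEEZEEZEEZZZEEZZZEEZZZEEZEEZEEZZZEEZ  (48 'E')
Step 6: EEZEEZZZEEZEEZEEZZZEEZZZEEZZZEEZEEZEEZZZEEZZZEEZZZEEZEEZEEZZZEEZZZEEZZZEEZEEZEEZZZEEZZZEEZZZEEZEEZEEZZZEEZEEZEEZZZEEZEEZEEZZZEEZZZEEZZZEEZEEZEEZZZEEZEEZEEZZZEEZEEZEEZZZEEZZZEEZZZEEZEEZEEZZZEEZ  (96 'E')
Step 7: ZZEEZZZEEZEEZEEZZZEEZZZEEZZZEEZEEZEEZZZEEZEEZEEZZZEEZEEZEEZZZEEZZZEEZZZEEZEEZEEZZZEEZEEZEEZZZEEZEEZEEZZZEEZZZEEZZZEEZEEZEEZZZEEZEEZEEZZZEEZEEZEEZZZEEZZZEEZZZEEZEEZEEZZZEEZEEZEEZZZEEZEEZEEZZZEEZZZEEZZZEEZEEZEEZZZEEZZZEEZZZEEZEEZEEZZZEEZZZEEZZZEEZEEZEEZZZEEZEEZEEZZZEEZEEZEEZZZEEZZZEEZZZEEZEEZEEZZZEEZZZEEZZZEEZEEZEEZZZEEZZZEEZZZEEZEEZEEZZZEEZEEZEEZZZEEZEEZEEZZZEEZZZEEZZZEEZEEZEEZZZEEZ  (192 'E')

Answer: 192


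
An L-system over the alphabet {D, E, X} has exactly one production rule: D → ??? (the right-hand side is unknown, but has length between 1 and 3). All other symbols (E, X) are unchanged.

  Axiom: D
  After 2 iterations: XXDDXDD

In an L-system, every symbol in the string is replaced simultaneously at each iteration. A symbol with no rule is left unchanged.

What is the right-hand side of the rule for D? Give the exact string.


Answer: XDD

Derivation:
Trying D → XDD:
  Step 0: D
  Step 1: XDD
  Step 2: XXDDXDD
Matches the given result.


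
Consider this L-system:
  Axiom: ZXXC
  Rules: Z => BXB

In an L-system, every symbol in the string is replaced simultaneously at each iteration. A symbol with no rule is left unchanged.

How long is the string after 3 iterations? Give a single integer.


Answer: 6

Derivation:
Step 0: length = 4
Step 1: length = 6
Step 2: length = 6
Step 3: length = 6


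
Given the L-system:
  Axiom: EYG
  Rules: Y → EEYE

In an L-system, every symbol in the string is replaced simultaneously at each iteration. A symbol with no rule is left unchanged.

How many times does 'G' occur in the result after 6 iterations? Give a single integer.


Step 0: EYG  (1 'G')
Step 1: EEEYEG  (1 'G')
Step 2: EEEEEYEEG  (1 'G')
Step 3: EEEEEEEYEEEG  (1 'G')
Step 4: EEEEEEEEEYEEEEG  (1 'G')
Step 5: EEEEEEEEEEEYEEEEEG  (1 'G')
Step 6: EEEEEEEEEEEEEYEEEEEEG  (1 'G')

Answer: 1


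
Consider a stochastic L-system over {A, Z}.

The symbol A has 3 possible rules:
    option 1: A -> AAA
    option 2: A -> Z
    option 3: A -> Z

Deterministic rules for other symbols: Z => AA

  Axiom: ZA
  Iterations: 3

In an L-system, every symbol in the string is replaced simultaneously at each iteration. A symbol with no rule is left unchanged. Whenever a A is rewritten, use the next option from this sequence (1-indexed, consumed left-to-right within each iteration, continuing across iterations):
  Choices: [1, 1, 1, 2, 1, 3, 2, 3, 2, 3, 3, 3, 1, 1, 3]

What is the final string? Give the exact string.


Answer: ZZZZZZAAAAAAAAZAA

Derivation:
Step 0: ZA
Step 1: AAAAA  (used choices [1])
Step 2: AAAAAAZAAAZ  (used choices [1, 1, 2, 1, 3])
Step 3: ZZZZZZAAAAAAAAZAA  (used choices [2, 3, 2, 3, 3, 3, 1, 1, 3])


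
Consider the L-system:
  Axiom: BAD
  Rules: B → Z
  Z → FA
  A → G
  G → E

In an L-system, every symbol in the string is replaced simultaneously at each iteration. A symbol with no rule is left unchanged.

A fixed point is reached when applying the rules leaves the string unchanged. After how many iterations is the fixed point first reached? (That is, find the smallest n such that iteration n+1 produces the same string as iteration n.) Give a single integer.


Step 0: BAD
Step 1: ZGD
Step 2: FAED
Step 3: FGED
Step 4: FEED
Step 5: FEED  (unchanged — fixed point at step 4)

Answer: 4


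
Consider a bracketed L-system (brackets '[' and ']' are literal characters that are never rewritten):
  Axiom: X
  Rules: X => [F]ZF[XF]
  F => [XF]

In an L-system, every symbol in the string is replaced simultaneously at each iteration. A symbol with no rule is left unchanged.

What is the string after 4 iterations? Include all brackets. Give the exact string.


Step 0: X
Step 1: [F]ZF[XF]
Step 2: [[XF]]Z[XF][[F]ZF[XF][XF]]
Step 3: [[[F]ZF[XF][XF]]]Z[[F]ZF[XF][XF]][[[XF]]Z[XF][[F]ZF[XF][XF]][[F]ZF[XF][XF]]]
Step 4: [[[[XF]]Z[XF][[F]ZF[XF][XF]][[F]ZF[XF][XF]]]]Z[[[XF]]Z[XF][[F]ZF[XF][XF]][[F]ZF[XF][XF]]][[[[F]ZF[XF][XF]]]Z[[F]ZF[XF][XF]][[[XF]]Z[XF][[F]ZF[XF][XF]][[F]ZF[XF][XF]]][[[XF]]Z[XF][[F]ZF[XF][XF]][[F]ZF[XF][XF]]]]

Answer: [[[[XF]]Z[XF][[F]ZF[XF][XF]][[F]ZF[XF][XF]]]]Z[[[XF]]Z[XF][[F]ZF[XF][XF]][[F]ZF[XF][XF]]][[[[F]ZF[XF][XF]]]Z[[F]ZF[XF][XF]][[[XF]]Z[XF][[F]ZF[XF][XF]][[F]ZF[XF][XF]]][[[XF]]Z[XF][[F]ZF[XF][XF]][[F]ZF[XF][XF]]]]


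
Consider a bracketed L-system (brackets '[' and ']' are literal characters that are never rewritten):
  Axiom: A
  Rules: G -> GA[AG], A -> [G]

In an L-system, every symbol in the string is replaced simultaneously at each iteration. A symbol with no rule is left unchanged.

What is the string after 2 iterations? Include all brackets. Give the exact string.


Step 0: A
Step 1: [G]
Step 2: [GA[AG]]

Answer: [GA[AG]]


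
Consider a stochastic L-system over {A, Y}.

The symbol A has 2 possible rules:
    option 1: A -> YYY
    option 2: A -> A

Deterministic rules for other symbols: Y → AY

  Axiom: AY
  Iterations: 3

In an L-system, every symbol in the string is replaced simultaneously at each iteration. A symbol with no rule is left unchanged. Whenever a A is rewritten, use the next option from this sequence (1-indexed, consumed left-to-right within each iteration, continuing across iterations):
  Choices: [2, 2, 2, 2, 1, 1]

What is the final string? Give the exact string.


Step 0: AY
Step 1: AAY  (used choices [2])
Step 2: AAAY  (used choices [2, 2])
Step 3: AYYYYYYAY  (used choices [2, 1, 1])

Answer: AYYYYYYAY


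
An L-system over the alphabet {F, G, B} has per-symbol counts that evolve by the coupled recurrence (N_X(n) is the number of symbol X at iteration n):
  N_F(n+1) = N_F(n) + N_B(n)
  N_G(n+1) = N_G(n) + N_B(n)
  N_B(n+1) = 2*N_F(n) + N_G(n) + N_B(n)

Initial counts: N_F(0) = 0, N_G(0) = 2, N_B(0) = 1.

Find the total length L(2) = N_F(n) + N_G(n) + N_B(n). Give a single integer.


Step 0: N_F=0, N_G=2, N_B=1, L=3
Step 1: N_F=1, N_G=3, N_B=3, L=7
Step 2: N_F=4, N_G=6, N_B=8, L=18

Answer: 18


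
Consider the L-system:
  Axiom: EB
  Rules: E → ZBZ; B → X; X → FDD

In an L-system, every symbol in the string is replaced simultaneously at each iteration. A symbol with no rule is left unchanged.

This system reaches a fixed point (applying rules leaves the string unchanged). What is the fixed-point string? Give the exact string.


Answer: ZFDDZFDD

Derivation:
Step 0: EB
Step 1: ZBZX
Step 2: ZXZFDD
Step 3: ZFDDZFDD
Step 4: ZFDDZFDD  (unchanged — fixed point at step 3)


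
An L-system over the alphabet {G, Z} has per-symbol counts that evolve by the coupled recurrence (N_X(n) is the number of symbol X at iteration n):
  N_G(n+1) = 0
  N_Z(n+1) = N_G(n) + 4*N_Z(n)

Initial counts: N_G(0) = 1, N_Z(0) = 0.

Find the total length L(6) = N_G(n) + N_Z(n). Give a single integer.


Answer: 1024

Derivation:
Step 0: N_G=1, N_Z=0, L=1
Step 1: N_G=0, N_Z=1, L=1
Step 2: N_G=0, N_Z=4, L=4
Step 3: N_G=0, N_Z=16, L=16
Step 4: N_G=0, N_Z=64, L=64
Step 5: N_G=0, N_Z=256, L=256
Step 6: N_G=0, N_Z=1024, L=1024


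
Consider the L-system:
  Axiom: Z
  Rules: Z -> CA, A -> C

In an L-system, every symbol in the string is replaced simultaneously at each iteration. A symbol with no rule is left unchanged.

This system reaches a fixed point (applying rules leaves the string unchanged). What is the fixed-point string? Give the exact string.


Step 0: Z
Step 1: CA
Step 2: CC
Step 3: CC  (unchanged — fixed point at step 2)

Answer: CC


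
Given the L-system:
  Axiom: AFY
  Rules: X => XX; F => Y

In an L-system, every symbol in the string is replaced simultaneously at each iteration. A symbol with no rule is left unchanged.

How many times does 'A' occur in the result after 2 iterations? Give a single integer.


Step 0: AFY  (1 'A')
Step 1: AYY  (1 'A')
Step 2: AYY  (1 'A')

Answer: 1


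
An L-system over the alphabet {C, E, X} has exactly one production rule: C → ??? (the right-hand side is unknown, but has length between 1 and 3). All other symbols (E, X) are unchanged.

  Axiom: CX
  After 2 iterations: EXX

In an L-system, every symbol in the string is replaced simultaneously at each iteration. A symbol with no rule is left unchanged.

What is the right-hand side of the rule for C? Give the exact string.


Answer: EX

Derivation:
Trying C → EX:
  Step 0: CX
  Step 1: EXX
  Step 2: EXX
Matches the given result.


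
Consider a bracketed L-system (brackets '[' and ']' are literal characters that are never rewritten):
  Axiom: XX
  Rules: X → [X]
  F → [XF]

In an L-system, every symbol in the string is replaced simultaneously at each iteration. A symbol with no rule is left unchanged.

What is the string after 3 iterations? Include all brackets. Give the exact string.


Step 0: XX
Step 1: [X][X]
Step 2: [[X]][[X]]
Step 3: [[[X]]][[[X]]]

Answer: [[[X]]][[[X]]]


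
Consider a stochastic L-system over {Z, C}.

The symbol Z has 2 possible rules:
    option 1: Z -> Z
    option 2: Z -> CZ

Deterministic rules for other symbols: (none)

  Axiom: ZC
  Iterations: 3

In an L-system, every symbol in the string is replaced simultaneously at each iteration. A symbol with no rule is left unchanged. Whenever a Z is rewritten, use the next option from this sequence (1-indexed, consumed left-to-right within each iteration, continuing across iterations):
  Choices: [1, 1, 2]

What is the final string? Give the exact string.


Step 0: ZC
Step 1: ZC  (used choices [1])
Step 2: ZC  (used choices [1])
Step 3: CZC  (used choices [2])

Answer: CZC


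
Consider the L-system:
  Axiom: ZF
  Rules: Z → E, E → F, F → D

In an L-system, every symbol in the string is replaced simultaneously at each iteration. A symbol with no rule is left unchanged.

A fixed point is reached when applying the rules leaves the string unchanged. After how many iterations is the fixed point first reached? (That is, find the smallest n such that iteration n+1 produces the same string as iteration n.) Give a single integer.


Answer: 3

Derivation:
Step 0: ZF
Step 1: ED
Step 2: FD
Step 3: DD
Step 4: DD  (unchanged — fixed point at step 3)


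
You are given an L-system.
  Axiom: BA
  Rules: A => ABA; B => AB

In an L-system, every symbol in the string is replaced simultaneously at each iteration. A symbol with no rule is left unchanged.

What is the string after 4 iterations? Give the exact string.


Answer: ABAABABAABAABABAABABAABAABABAABAABABAABABAABAABABAABABAABAABABAABAABABAABABAABAABABAABABA

Derivation:
Step 0: BA
Step 1: ABABA
Step 2: ABAABABAABABA
Step 3: ABAABABAABAABABAABABAABAABABAABABA
Step 4: ABAABABAABAABABAABABAABAABABAABAABABAABABAABAABABAABABAABAABABAABAABABAABABAABAABABAABABA


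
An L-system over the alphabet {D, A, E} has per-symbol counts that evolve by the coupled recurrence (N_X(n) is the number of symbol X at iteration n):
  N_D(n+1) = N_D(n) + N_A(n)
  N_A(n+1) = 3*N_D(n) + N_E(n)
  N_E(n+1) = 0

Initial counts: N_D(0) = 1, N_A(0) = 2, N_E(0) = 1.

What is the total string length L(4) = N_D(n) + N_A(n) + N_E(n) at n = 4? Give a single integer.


Step 0: N_D=1, N_A=2, N_E=1, L=4
Step 1: N_D=3, N_A=4, N_E=0, L=7
Step 2: N_D=7, N_A=9, N_E=0, L=16
Step 3: N_D=16, N_A=21, N_E=0, L=37
Step 4: N_D=37, N_A=48, N_E=0, L=85

Answer: 85


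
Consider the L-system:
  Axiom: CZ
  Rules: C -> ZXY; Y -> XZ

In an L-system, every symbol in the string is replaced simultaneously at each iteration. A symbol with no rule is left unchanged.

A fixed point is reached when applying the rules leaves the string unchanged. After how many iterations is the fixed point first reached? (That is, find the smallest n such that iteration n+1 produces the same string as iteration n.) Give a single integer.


Answer: 2

Derivation:
Step 0: CZ
Step 1: ZXYZ
Step 2: ZXXZZ
Step 3: ZXXZZ  (unchanged — fixed point at step 2)


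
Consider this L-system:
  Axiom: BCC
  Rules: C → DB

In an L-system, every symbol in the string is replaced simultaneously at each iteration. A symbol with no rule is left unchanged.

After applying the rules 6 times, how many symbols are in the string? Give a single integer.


Step 0: length = 3
Step 1: length = 5
Step 2: length = 5
Step 3: length = 5
Step 4: length = 5
Step 5: length = 5
Step 6: length = 5

Answer: 5


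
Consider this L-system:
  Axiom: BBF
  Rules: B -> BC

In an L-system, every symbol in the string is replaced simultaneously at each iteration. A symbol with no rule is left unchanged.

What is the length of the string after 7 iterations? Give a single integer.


Step 0: length = 3
Step 1: length = 5
Step 2: length = 7
Step 3: length = 9
Step 4: length = 11
Step 5: length = 13
Step 6: length = 15
Step 7: length = 17

Answer: 17


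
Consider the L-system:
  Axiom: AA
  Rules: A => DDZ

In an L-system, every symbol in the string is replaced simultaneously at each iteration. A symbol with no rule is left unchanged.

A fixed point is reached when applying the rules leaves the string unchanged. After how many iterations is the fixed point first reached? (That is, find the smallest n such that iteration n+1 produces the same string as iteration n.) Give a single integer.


Answer: 1

Derivation:
Step 0: AA
Step 1: DDZDDZ
Step 2: DDZDDZ  (unchanged — fixed point at step 1)


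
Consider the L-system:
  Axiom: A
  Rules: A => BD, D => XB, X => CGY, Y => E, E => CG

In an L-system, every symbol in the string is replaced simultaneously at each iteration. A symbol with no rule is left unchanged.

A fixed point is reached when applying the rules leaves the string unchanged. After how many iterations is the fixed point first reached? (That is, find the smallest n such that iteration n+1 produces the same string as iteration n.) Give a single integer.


Step 0: A
Step 1: BD
Step 2: BXB
Step 3: BCGYB
Step 4: BCGEB
Step 5: BCGCGB
Step 6: BCGCGB  (unchanged — fixed point at step 5)

Answer: 5


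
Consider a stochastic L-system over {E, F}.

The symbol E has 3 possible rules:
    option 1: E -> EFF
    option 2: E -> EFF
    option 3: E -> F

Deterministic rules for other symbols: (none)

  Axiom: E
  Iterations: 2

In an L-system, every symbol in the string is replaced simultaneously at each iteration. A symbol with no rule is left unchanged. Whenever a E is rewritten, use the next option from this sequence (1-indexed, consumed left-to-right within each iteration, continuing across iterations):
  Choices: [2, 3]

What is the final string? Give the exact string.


Answer: FFF

Derivation:
Step 0: E
Step 1: EFF  (used choices [2])
Step 2: FFF  (used choices [3])


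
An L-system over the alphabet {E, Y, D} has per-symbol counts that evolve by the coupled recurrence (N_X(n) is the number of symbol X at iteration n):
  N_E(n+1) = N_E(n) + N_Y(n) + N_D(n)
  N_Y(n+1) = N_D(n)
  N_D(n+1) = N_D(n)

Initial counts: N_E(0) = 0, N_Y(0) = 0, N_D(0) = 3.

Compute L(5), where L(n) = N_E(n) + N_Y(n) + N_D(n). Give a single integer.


Step 0: N_E=0, N_Y=0, N_D=3, L=3
Step 1: N_E=3, N_Y=3, N_D=3, L=9
Step 2: N_E=9, N_Y=3, N_D=3, L=15
Step 3: N_E=15, N_Y=3, N_D=3, L=21
Step 4: N_E=21, N_Y=3, N_D=3, L=27
Step 5: N_E=27, N_Y=3, N_D=3, L=33

Answer: 33


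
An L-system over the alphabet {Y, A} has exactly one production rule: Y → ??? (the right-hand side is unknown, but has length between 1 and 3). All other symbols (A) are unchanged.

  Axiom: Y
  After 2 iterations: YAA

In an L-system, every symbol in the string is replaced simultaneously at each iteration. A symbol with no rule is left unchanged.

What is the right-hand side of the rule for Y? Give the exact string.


Trying Y → YA:
  Step 0: Y
  Step 1: YA
  Step 2: YAA
Matches the given result.

Answer: YA


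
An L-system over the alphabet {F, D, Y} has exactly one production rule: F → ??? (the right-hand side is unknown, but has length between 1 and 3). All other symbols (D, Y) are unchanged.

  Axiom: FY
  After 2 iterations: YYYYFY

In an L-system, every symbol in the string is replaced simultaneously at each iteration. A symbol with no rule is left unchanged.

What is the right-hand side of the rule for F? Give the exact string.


Answer: YYF

Derivation:
Trying F → YYF:
  Step 0: FY
  Step 1: YYFY
  Step 2: YYYYFY
Matches the given result.


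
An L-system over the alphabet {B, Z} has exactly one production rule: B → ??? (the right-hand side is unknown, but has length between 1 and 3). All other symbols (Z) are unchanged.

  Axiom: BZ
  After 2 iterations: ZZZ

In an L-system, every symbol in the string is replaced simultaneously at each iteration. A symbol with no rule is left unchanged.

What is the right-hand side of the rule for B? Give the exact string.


Answer: ZZ

Derivation:
Trying B → ZZ:
  Step 0: BZ
  Step 1: ZZZ
  Step 2: ZZZ
Matches the given result.


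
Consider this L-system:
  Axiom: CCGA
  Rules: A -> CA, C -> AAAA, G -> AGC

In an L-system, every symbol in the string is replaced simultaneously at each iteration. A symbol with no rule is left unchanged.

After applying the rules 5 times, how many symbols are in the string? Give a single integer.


Step 0: length = 4
Step 1: length = 13
Step 2: length = 31
Step 3: length = 85
Step 4: length = 211
Step 5: length = 553

Answer: 553


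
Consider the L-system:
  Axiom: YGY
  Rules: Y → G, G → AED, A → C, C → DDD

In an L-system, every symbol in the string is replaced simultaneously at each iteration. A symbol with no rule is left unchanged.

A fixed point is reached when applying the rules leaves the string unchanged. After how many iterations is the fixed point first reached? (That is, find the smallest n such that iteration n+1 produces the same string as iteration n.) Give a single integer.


Step 0: YGY
Step 1: GAEDG
Step 2: AEDCEDAED
Step 3: CEDDDDEDCED
Step 4: DDDEDDDDEDDDDED
Step 5: DDDEDDDDEDDDDED  (unchanged — fixed point at step 4)

Answer: 4


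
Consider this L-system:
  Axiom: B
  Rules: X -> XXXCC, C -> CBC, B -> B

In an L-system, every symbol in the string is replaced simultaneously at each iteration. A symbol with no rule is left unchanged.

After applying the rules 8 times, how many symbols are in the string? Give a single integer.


Step 0: length = 1
Step 1: length = 1
Step 2: length = 1
Step 3: length = 1
Step 4: length = 1
Step 5: length = 1
Step 6: length = 1
Step 7: length = 1
Step 8: length = 1

Answer: 1


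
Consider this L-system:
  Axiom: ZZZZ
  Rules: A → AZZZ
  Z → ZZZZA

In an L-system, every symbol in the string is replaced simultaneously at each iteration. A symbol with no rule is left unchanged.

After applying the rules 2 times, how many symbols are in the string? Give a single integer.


Step 0: length = 4
Step 1: length = 20
Step 2: length = 96

Answer: 96


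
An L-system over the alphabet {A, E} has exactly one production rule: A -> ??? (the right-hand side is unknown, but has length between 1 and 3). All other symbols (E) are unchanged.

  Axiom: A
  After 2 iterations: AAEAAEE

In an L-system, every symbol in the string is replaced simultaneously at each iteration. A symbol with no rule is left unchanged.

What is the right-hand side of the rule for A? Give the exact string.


Answer: AAE

Derivation:
Trying A -> AAE:
  Step 0: A
  Step 1: AAE
  Step 2: AAEAAEE
Matches the given result.


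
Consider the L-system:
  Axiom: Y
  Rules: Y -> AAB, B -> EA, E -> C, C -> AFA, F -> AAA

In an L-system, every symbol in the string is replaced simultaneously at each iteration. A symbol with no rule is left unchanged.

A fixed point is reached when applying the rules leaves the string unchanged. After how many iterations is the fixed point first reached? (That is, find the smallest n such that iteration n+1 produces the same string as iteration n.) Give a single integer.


Step 0: Y
Step 1: AAB
Step 2: AAEA
Step 3: AACA
Step 4: AAAFAA
Step 5: AAAAAAAA
Step 6: AAAAAAAA  (unchanged — fixed point at step 5)

Answer: 5


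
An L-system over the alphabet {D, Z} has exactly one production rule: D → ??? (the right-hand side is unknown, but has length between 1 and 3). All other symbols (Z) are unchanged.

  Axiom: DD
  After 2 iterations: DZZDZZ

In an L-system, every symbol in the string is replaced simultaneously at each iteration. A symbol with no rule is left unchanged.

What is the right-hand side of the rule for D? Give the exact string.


Trying D → DZ:
  Step 0: DD
  Step 1: DZDZ
  Step 2: DZZDZZ
Matches the given result.

Answer: DZ


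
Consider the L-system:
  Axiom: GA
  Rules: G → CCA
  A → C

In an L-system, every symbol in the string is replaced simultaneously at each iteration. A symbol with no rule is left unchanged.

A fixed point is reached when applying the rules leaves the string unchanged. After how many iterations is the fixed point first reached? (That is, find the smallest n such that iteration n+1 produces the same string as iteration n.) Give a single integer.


Answer: 2

Derivation:
Step 0: GA
Step 1: CCAC
Step 2: CCCC
Step 3: CCCC  (unchanged — fixed point at step 2)


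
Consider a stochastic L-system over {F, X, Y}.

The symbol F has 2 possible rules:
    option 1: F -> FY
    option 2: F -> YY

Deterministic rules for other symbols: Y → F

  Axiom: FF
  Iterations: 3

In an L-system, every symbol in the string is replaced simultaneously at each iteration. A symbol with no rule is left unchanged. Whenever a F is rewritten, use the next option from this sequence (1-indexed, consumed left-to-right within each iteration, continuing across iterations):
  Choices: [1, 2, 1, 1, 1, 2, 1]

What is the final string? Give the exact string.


Answer: FYFFYYYFY

Derivation:
Step 0: FF
Step 1: FYYY  (used choices [1, 2])
Step 2: FYFFF  (used choices [1])
Step 3: FYFFYYYFY  (used choices [1, 1, 2, 1])


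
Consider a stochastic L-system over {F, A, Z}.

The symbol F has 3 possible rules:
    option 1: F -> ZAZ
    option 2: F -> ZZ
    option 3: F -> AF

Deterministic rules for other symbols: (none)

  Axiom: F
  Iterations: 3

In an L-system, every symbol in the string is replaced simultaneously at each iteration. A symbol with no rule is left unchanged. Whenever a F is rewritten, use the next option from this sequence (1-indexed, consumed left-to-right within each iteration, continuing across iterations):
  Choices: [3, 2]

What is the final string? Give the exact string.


Step 0: F
Step 1: AF  (used choices [3])
Step 2: AZZ  (used choices [2])
Step 3: AZZ  (used choices [])

Answer: AZZ


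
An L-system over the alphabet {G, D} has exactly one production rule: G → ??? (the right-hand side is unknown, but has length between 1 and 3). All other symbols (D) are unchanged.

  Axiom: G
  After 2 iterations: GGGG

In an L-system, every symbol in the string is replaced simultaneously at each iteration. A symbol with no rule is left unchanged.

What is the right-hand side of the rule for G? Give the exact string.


Trying G → GG:
  Step 0: G
  Step 1: GG
  Step 2: GGGG
Matches the given result.

Answer: GG


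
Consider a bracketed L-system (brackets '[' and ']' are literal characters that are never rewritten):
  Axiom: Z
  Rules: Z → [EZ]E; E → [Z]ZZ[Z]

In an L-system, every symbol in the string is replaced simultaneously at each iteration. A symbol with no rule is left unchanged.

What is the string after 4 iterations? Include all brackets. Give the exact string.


Answer: [[[[Z]ZZ[Z][EZ]E][Z]ZZ[Z]][[Z]ZZ[Z][EZ]E][Z]ZZ[Z][[Z]ZZ[Z][EZ]E][Z]ZZ[Z][[[Z]ZZ[Z][EZ]E][Z]ZZ[Z]][[[EZ]E][EZ]E[EZ]E[[EZ]E][[Z]ZZ[Z][EZ]E][Z]ZZ[Z]][[EZ]E][EZ]E[EZ]E[[EZ]E]][[[Z]ZZ[Z][EZ]E][Z]ZZ[Z]][[Z]ZZ[Z][EZ]E][Z]ZZ[Z][[Z]ZZ[Z][EZ]E][Z]ZZ[Z][[[Z]ZZ[Z][EZ]E][Z]ZZ[Z]]

Derivation:
Step 0: Z
Step 1: [EZ]E
Step 2: [[Z]ZZ[Z][EZ]E][Z]ZZ[Z]
Step 3: [[[EZ]E][EZ]E[EZ]E[[EZ]E][[Z]ZZ[Z][EZ]E][Z]ZZ[Z]][[EZ]E][EZ]E[EZ]E[[EZ]E]
Step 4: [[[[Z]ZZ[Z][EZ]E][Z]ZZ[Z]][[Z]ZZ[Z][EZ]E][Z]ZZ[Z][[Z]ZZ[Z][EZ]E][Z]ZZ[Z][[[Z]ZZ[Z][EZ]E][Z]ZZ[Z]][[[EZ]E][EZ]E[EZ]E[[EZ]E][[Z]ZZ[Z][EZ]E][Z]ZZ[Z]][[EZ]E][EZ]E[EZ]E[[EZ]E]][[[Z]ZZ[Z][EZ]E][Z]ZZ[Z]][[Z]ZZ[Z][EZ]E][Z]ZZ[Z][[Z]ZZ[Z][EZ]E][Z]ZZ[Z][[[Z]ZZ[Z][EZ]E][Z]ZZ[Z]]


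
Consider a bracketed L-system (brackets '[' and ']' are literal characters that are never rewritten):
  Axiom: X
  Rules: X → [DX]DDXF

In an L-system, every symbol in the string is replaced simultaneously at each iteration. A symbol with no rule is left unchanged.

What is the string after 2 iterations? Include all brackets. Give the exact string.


Step 0: X
Step 1: [DX]DDXF
Step 2: [D[DX]DDXF]DD[DX]DDXFF

Answer: [D[DX]DDXF]DD[DX]DDXFF


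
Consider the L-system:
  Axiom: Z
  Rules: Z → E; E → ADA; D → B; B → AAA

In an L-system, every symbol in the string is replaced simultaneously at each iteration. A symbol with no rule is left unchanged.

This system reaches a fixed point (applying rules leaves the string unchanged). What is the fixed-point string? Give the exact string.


Step 0: Z
Step 1: E
Step 2: ADA
Step 3: ABA
Step 4: AAAAA
Step 5: AAAAA  (unchanged — fixed point at step 4)

Answer: AAAAA


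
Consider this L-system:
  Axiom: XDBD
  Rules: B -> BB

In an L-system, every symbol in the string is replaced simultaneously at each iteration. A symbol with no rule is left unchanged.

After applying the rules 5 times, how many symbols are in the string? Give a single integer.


Step 0: length = 4
Step 1: length = 5
Step 2: length = 7
Step 3: length = 11
Step 4: length = 19
Step 5: length = 35

Answer: 35


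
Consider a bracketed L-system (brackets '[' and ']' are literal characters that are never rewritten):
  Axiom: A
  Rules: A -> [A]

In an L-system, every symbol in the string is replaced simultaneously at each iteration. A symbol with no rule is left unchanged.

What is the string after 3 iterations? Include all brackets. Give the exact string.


Answer: [[[A]]]

Derivation:
Step 0: A
Step 1: [A]
Step 2: [[A]]
Step 3: [[[A]]]


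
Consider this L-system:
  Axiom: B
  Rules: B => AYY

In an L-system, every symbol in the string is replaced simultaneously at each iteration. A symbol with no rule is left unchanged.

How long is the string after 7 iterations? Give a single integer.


Answer: 3

Derivation:
Step 0: length = 1
Step 1: length = 3
Step 2: length = 3
Step 3: length = 3
Step 4: length = 3
Step 5: length = 3
Step 6: length = 3
Step 7: length = 3


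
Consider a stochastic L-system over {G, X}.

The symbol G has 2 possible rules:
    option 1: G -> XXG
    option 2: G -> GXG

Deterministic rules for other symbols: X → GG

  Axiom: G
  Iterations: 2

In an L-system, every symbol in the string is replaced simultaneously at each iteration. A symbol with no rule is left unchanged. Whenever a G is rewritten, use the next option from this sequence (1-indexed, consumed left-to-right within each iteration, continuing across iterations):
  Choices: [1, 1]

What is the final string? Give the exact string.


Answer: GGGGXXG

Derivation:
Step 0: G
Step 1: XXG  (used choices [1])
Step 2: GGGGXXG  (used choices [1])


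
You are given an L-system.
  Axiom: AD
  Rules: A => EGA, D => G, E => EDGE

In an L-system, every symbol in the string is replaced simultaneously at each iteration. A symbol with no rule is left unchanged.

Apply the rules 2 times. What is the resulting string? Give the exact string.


Step 0: AD
Step 1: EGAG
Step 2: EDGEGEGAG

Answer: EDGEGEGAG


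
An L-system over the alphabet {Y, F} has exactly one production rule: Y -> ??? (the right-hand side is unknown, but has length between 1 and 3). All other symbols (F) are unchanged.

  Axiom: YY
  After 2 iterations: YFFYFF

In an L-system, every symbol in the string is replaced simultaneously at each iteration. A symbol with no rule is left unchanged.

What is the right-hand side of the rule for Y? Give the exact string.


Trying Y -> YF:
  Step 0: YY
  Step 1: YFYF
  Step 2: YFFYFF
Matches the given result.

Answer: YF


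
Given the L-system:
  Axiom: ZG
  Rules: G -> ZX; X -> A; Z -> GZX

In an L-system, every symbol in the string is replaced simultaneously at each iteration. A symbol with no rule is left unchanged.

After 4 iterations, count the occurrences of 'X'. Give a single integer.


Step 0: ZG  (0 'X')
Step 1: GZXZX  (2 'X')
Step 2: ZXGZXAGZXA  (3 'X')
Step 3: GZXAZXGZXAAZXGZXAA  (5 'X')
Step 4: ZXGZXAAGZXAZXGZXAAAGZXAZXGZXAAA  (8 'X')

Answer: 8


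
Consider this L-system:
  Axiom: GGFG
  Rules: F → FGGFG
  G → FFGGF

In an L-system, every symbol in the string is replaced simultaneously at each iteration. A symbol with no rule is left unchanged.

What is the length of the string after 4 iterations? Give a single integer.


Step 0: length = 4
Step 1: length = 20
Step 2: length = 100
Step 3: length = 500
Step 4: length = 2500

Answer: 2500
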